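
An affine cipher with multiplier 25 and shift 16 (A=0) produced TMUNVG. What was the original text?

XEWDVK

The inverse of 25 mod 26 is 25, since 25·25=625≡1. Apply D(y)=25·(y−16) mod 26:
T(19): 25·(19−16)=75≡23 → X
M(12): 25·(12−16)=-100≡4 → E
U(20): 25·(20−16)=100≡22 → W
N(13): 25·(13−16)=-75≡3 → D
V(21): 25·(21−16)=125≡21 → V
G(6): 25·(6−16)=-250≡10 → K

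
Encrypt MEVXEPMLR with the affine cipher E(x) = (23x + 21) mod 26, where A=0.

LJKEJCLOW

M(12): 23·12+21=297≡11 → L
E(4): 23·4+21=113≡9 → J
V(21): 23·21+21=504≡10 → K
X(23): 23·23+21=550≡4 → E
E(4): 23·4+21=113≡9 → J
P(15): 23·15+21=366≡2 → C
M(12): 23·12+21=297≡11 → L
L(11): 23·11+21=274≡14 → O
R(17): 23·17+21=412≡22 → W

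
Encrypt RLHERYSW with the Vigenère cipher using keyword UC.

Repeat the key across the message: UCUCUCUC
R(17)+U(20): 37≡11 → L
L(11)+C(2): 13 → N
H(7)+U(20): 27≡1 → B
E(4)+C(2): 6 → G
R(17)+U(20): 37≡11 → L
Y(24)+C(2): 26≡0 → A
S(18)+U(20): 38≡12 → M
W(22)+C(2): 24 → Y

LNBGLAMY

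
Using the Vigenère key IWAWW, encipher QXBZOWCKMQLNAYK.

YTBVKEYKIMTJAUG

Repeat the key across the message: IWAWWIWAWWIWAWW
Q(16)+I(8): 24 → Y
X(23)+W(22): 45≡19 → T
B(1)+A(0): 1 → B
Z(25)+W(22): 47≡21 → V
O(14)+W(22): 36≡10 → K
W(22)+I(8): 30≡4 → E
C(2)+W(22): 24 → Y
K(10)+A(0): 10 → K
M(12)+W(22): 34≡8 → I
Q(16)+W(22): 38≡12 → M
L(11)+I(8): 19 → T
N(13)+W(22): 35≡9 → J
A(0)+A(0): 0 → A
Y(24)+W(22): 46≡20 → U
K(10)+W(22): 32≡6 → G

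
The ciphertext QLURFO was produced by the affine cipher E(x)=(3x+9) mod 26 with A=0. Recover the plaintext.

The inverse of 3 mod 26 is 9, since 3·9=27≡1. Apply D(y)=9·(y−9) mod 26:
Q(16): 9·(16−9)=63≡11 → L
L(11): 9·(11−9)=18 → S
U(20): 9·(20−9)=99≡21 → V
R(17): 9·(17−9)=72≡20 → U
F(5): 9·(5−9)=-36≡16 → Q
O(14): 9·(14−9)=45≡19 → T

LSVUQT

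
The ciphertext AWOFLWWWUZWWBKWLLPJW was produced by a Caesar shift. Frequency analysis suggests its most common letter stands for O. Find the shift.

The most frequent ciphertext letter is W (appears 8 times).
W is position 22; O is position 14.
Shift = 8.

8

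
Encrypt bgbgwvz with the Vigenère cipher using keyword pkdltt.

qqerpoo

Repeat the key across the message: pkdlttp
b(1)+p(15): 16 → q
g(6)+k(10): 16 → q
b(1)+d(3): 4 → e
g(6)+l(11): 17 → r
w(22)+t(19): 41≡15 → p
v(21)+t(19): 40≡14 → o
z(25)+p(15): 40≡14 → o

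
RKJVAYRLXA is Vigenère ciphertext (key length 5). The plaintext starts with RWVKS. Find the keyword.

AOOLI

Subtract each crib letter from the matching ciphertext letter (mod 26):
R(17)−R(17)=0 → A
K(10)−W(22)=-12≡14 → O
J(9)−V(21)=-12≡14 → O
V(21)−K(10)=11 → L
A(0)−S(18)=-18≡8 → I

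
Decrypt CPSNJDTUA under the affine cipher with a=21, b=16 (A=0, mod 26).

The inverse of 21 mod 26 is 5, since 21·5=105≡1. Apply D(y)=5·(y−16) mod 26:
C(2): 5·(2−16)=-70≡8 → I
P(15): 5·(15−16)=-5≡21 → V
S(18): 5·(18−16)=10 → K
N(13): 5·(13−16)=-15≡11 → L
J(9): 5·(9−16)=-35≡17 → R
D(3): 5·(3−16)=-65≡13 → N
T(19): 5·(19−16)=15 → P
U(20): 5·(20−16)=20 → U
A(0): 5·(0−16)=-80≡24 → Y

IVKLRNPUY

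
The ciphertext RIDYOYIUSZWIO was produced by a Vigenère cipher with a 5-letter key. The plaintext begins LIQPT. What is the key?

GANJV

Subtract each crib letter from the matching ciphertext letter (mod 26):
R(17)−L(11)=6 → G
I(8)−I(8)=0 → A
D(3)−Q(16)=-13≡13 → N
Y(24)−P(15)=9 → J
O(14)−T(19)=-5≡21 → V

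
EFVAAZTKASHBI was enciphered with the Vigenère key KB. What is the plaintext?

Repeat the key across the ciphertext: KBKBKBKBKBKBK
E(4)−K(10): -6≡20 → U
F(5)−B(1): 4 → E
V(21)−K(10): 11 → L
A(0)−B(1): -1≡25 → Z
A(0)−K(10): -10≡16 → Q
Z(25)−B(1): 24 → Y
T(19)−K(10): 9 → J
K(10)−B(1): 9 → J
A(0)−K(10): -10≡16 → Q
S(18)−B(1): 17 → R
H(7)−K(10): -3≡23 → X
B(1)−B(1): 0 → A
I(8)−K(10): -2≡24 → Y

UELZQYJJQRXAY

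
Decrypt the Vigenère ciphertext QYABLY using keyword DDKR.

Repeat the key across the ciphertext: DDKRDD
Q(16)−D(3): 13 → N
Y(24)−D(3): 21 → V
A(0)−K(10): -10≡16 → Q
B(1)−R(17): -16≡10 → K
L(11)−D(3): 8 → I
Y(24)−D(3): 21 → V

NVQKIV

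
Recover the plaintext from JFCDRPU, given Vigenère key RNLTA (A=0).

Repeat the key across the ciphertext: RNLTARN
J(9)−R(17): -8≡18 → S
F(5)−N(13): -8≡18 → S
C(2)−L(11): -9≡17 → R
D(3)−T(19): -16≡10 → K
R(17)−A(0): 17 → R
P(15)−R(17): -2≡24 → Y
U(20)−N(13): 7 → H

SSRKRYH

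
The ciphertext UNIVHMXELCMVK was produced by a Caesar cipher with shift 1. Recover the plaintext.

U(20): 20−1=19 → T
N(13): 13−1=12 → M
I(8): 8−1=7 → H
V(21): 21−1=20 → U
H(7): 7−1=6 → G
M(12): 12−1=11 → L
X(23): 23−1=22 → W
E(4): 4−1=3 → D
L(11): 11−1=10 → K
C(2): 2−1=1 → B
M(12): 12−1=11 → L
V(21): 21−1=20 → U
K(10): 10−1=9 → J

TMHUGLWDKBLUJ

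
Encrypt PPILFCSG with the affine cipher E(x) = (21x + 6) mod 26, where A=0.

JJSDHWUC

P(15): 21·15+6=321≡9 → J
P(15): 21·15+6=321≡9 → J
I(8): 21·8+6=174≡18 → S
L(11): 21·11+6=237≡3 → D
F(5): 21·5+6=111≡7 → H
C(2): 21·2+6=48≡22 → W
S(18): 21·18+6=384≡20 → U
G(6): 21·6+6=132≡2 → C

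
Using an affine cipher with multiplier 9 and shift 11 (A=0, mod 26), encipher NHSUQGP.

N(13): 9·13+11=128≡24 → Y
H(7): 9·7+11=74≡22 → W
S(18): 9·18+11=173≡17 → R
U(20): 9·20+11=191≡9 → J
Q(16): 9·16+11=155≡25 → Z
G(6): 9·6+11=65≡13 → N
P(15): 9·15+11=146≡16 → Q

YWRJZNQ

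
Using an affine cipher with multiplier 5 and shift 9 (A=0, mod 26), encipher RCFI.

R(17): 5·17+9=94≡16 → Q
C(2): 5·2+9=19 → T
F(5): 5·5+9=34≡8 → I
I(8): 5·8+9=49≡23 → X

QTIX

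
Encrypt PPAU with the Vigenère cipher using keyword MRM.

BGMG

Repeat the key across the message: MRMM
P(15)+M(12): 27≡1 → B
P(15)+R(17): 32≡6 → G
A(0)+M(12): 12 → M
U(20)+M(12): 32≡6 → G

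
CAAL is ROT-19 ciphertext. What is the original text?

C(2): 2−19=-17≡9 → J
A(0): 0−19=-19≡7 → H
A(0): 0−19=-19≡7 → H
L(11): 11−19=-8≡18 → S

JHHS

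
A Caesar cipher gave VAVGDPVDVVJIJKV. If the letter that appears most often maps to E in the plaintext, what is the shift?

The most frequent ciphertext letter is V (appears 6 times).
V is position 21; E is position 4.
Shift = 17.

17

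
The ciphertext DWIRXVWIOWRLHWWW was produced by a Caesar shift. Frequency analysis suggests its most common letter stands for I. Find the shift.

14

The most frequent ciphertext letter is W (appears 6 times).
W is position 22; I is position 8.
Shift = 14.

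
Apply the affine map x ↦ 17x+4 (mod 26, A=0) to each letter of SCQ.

S(18): 17·18+4=310≡24 → Y
C(2): 17·2+4=38≡12 → M
Q(16): 17·16+4=276≡16 → Q

YMQ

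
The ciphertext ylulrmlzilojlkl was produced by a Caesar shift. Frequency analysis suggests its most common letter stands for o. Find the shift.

The most frequent ciphertext letter is l (appears 6 times).
l is position 11; o is position 14.
Shift = -3≡23.

23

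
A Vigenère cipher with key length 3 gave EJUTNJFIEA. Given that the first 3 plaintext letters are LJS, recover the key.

TAC

Subtract each crib letter from the matching ciphertext letter (mod 26):
E(4)−L(11)=-7≡19 → T
J(9)−J(9)=0 → A
U(20)−S(18)=2 → C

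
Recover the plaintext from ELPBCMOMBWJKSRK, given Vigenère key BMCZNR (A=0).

DZNCPVNAZXWTRFI

Repeat the key across the ciphertext: BMCZNRBMCZNRBMC
E(4)−B(1): 3 → D
L(11)−M(12): -1≡25 → Z
P(15)−C(2): 13 → N
B(1)−Z(25): -24≡2 → C
C(2)−N(13): -11≡15 → P
M(12)−R(17): -5≡21 → V
O(14)−B(1): 13 → N
M(12)−M(12): 0 → A
B(1)−C(2): -1≡25 → Z
W(22)−Z(25): -3≡23 → X
J(9)−N(13): -4≡22 → W
K(10)−R(17): -7≡19 → T
S(18)−B(1): 17 → R
R(17)−M(12): 5 → F
K(10)−C(2): 8 → I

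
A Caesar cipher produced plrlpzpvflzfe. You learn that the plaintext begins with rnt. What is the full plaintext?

From the crib: p(15)−r(17)=-2≡24, so the shift is 24.
Subtract 24 from each ciphertext letter:
p(15): 15−24=-9≡17 → r
l(11): 11−24=-13≡13 → n
r(17): 17−24=-7≡19 → t
l(11): 11−24=-13≡13 → n
p(15): 15−24=-9≡17 → r
z(25): 25−24=1 → b
p(15): 15−24=-9≡17 → r
v(21): 21−24=-3≡23 → x
f(5): 5−24=-19≡7 → h
l(11): 11−24=-13≡13 → n
z(25): 25−24=1 → b
f(5): 5−24=-19≡7 → h
e(4): 4−24=-20≡6 → g

rntnrbrxhnbhg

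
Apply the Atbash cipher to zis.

z(25) → a(0)
i(8) → r(17)
s(18) → h(7)

arh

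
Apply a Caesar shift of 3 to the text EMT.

HPW

E(4): 4+3=7 → H
M(12): 12+3=15 → P
T(19): 19+3=22 → W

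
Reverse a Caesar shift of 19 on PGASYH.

WNHZFO

P(15): 15−19=-4≡22 → W
G(6): 6−19=-13≡13 → N
A(0): 0−19=-19≡7 → H
S(18): 18−19=-1≡25 → Z
Y(24): 24−19=5 → F
H(7): 7−19=-12≡14 → O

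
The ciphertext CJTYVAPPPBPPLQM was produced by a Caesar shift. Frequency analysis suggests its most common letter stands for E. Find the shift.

11

The most frequent ciphertext letter is P (appears 5 times).
P is position 15; E is position 4.
Shift = 11.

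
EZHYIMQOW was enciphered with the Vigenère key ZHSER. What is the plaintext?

Repeat the key across the ciphertext: ZHSERZHSE
E(4)−Z(25): -21≡5 → F
Z(25)−H(7): 18 → S
H(7)−S(18): -11≡15 → P
Y(24)−E(4): 20 → U
I(8)−R(17): -9≡17 → R
M(12)−Z(25): -13≡13 → N
Q(16)−H(7): 9 → J
O(14)−S(18): -4≡22 → W
W(22)−E(4): 18 → S

FSPURNJWS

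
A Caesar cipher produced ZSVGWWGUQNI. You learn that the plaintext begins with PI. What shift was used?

10

From the crib: Z(25)−P(15)=10, so the shift is 10.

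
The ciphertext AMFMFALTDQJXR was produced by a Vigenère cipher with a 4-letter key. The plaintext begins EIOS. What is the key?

Subtract each crib letter from the matching ciphertext letter (mod 26):
A(0)−E(4)=-4≡22 → W
M(12)−I(8)=4 → E
F(5)−O(14)=-9≡17 → R
M(12)−S(18)=-6≡20 → U

WERU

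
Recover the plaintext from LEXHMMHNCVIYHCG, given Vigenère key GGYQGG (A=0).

FYZRGGBHEFCSBWI

Repeat the key across the ciphertext: GGYQGGGGYQGGGGY
L(11)−G(6): 5 → F
E(4)−G(6): -2≡24 → Y
X(23)−Y(24): -1≡25 → Z
H(7)−Q(16): -9≡17 → R
M(12)−G(6): 6 → G
M(12)−G(6): 6 → G
H(7)−G(6): 1 → B
N(13)−G(6): 7 → H
C(2)−Y(24): -22≡4 → E
V(21)−Q(16): 5 → F
I(8)−G(6): 2 → C
Y(24)−G(6): 18 → S
H(7)−G(6): 1 → B
C(2)−G(6): -4≡22 → W
G(6)−Y(24): -18≡8 → I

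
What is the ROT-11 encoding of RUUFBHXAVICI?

CFFQMSILGTNT

R(17): 17+11=28≡2 → C
U(20): 20+11=31≡5 → F
U(20): 20+11=31≡5 → F
F(5): 5+11=16 → Q
B(1): 1+11=12 → M
H(7): 7+11=18 → S
X(23): 23+11=34≡8 → I
A(0): 0+11=11 → L
V(21): 21+11=32≡6 → G
I(8): 8+11=19 → T
C(2): 2+11=13 → N
I(8): 8+11=19 → T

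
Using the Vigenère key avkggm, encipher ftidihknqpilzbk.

fosjotkiavoxzwu

Repeat the key across the message: avkggmavkggmavk
f(5)+a(0): 5 → f
t(19)+v(21): 40≡14 → o
i(8)+k(10): 18 → s
d(3)+g(6): 9 → j
i(8)+g(6): 14 → o
h(7)+m(12): 19 → t
k(10)+a(0): 10 → k
n(13)+v(21): 34≡8 → i
q(16)+k(10): 26≡0 → a
p(15)+g(6): 21 → v
i(8)+g(6): 14 → o
l(11)+m(12): 23 → x
z(25)+a(0): 25 → z
b(1)+v(21): 22 → w
k(10)+k(10): 20 → u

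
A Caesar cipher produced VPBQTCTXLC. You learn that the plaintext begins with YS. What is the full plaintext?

From the crib: V(21)−Y(24)=-3≡23, so the shift is 23.
Subtract 23 from each ciphertext letter:
V(21): 21−23=-2≡24 → Y
P(15): 15−23=-8≡18 → S
B(1): 1−23=-22≡4 → E
Q(16): 16−23=-7≡19 → T
T(19): 19−23=-4≡22 → W
C(2): 2−23=-21≡5 → F
T(19): 19−23=-4≡22 → W
X(23): 23−23=0 → A
L(11): 11−23=-12≡14 → O
C(2): 2−23=-21≡5 → F

YSETWFWAOF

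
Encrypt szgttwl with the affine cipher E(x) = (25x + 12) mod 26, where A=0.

s(18): 25·18+12=462≡20 → u
z(25): 25·25+12=637≡13 → n
g(6): 25·6+12=162≡6 → g
t(19): 25·19+12=487≡19 → t
t(19): 25·19+12=487≡19 → t
w(22): 25·22+12=562≡16 → q
l(11): 25·11+12=287≡1 → b

ungttqb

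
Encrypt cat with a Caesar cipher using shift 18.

usl

c(2): 2+18=20 → u
a(0): 0+18=18 → s
t(19): 19+18=37≡11 → l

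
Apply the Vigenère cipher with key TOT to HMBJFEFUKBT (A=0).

AAUCTXYIDUH

Repeat the key across the message: TOTTOTTOTTO
H(7)+T(19): 26≡0 → A
M(12)+O(14): 26≡0 → A
B(1)+T(19): 20 → U
J(9)+T(19): 28≡2 → C
F(5)+O(14): 19 → T
E(4)+T(19): 23 → X
F(5)+T(19): 24 → Y
U(20)+O(14): 34≡8 → I
K(10)+T(19): 29≡3 → D
B(1)+T(19): 20 → U
T(19)+O(14): 33≡7 → H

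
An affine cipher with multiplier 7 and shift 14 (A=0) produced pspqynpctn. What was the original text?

The inverse of 7 mod 26 is 15, since 7·15=105≡1. Apply D(y)=15·(y−14) mod 26:
p(15): 15·(15−14)=15 → p
s(18): 15·(18−14)=60≡8 → i
p(15): 15·(15−14)=15 → p
q(16): 15·(16−14)=30≡4 → e
y(24): 15·(24−14)=150≡20 → u
n(13): 15·(13−14)=-15≡11 → l
p(15): 15·(15−14)=15 → p
c(2): 15·(2−14)=-180≡2 → c
t(19): 15·(19−14)=75≡23 → x
n(13): 15·(13−14)=-15≡11 → l

pipeulpcxl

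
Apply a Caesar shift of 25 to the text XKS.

WJR

X(23): 23+25=48≡22 → W
K(10): 10+25=35≡9 → J
S(18): 18+25=43≡17 → R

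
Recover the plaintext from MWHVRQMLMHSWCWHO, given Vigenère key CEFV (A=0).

Repeat the key across the ciphertext: CEFVCEFVCEFVCEFV
M(12)−C(2): 10 → K
W(22)−E(4): 18 → S
H(7)−F(5): 2 → C
V(21)−V(21): 0 → A
R(17)−C(2): 15 → P
Q(16)−E(4): 12 → M
M(12)−F(5): 7 → H
L(11)−V(21): -10≡16 → Q
M(12)−C(2): 10 → K
H(7)−E(4): 3 → D
S(18)−F(5): 13 → N
W(22)−V(21): 1 → B
C(2)−C(2): 0 → A
W(22)−E(4): 18 → S
H(7)−F(5): 2 → C
O(14)−V(21): -7≡19 → T

KSCAPMHQKDNBASCT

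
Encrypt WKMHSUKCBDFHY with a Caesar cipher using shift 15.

LZBWHJZRQSUWN

W(22): 22+15=37≡11 → L
K(10): 10+15=25 → Z
M(12): 12+15=27≡1 → B
H(7): 7+15=22 → W
S(18): 18+15=33≡7 → H
U(20): 20+15=35≡9 → J
K(10): 10+15=25 → Z
C(2): 2+15=17 → R
B(1): 1+15=16 → Q
D(3): 3+15=18 → S
F(5): 5+15=20 → U
H(7): 7+15=22 → W
Y(24): 24+15=39≡13 → N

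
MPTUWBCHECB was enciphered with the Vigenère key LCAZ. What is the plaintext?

Repeat the key across the ciphertext: LCAZLCAZLCA
M(12)−L(11): 1 → B
P(15)−C(2): 13 → N
T(19)−A(0): 19 → T
U(20)−Z(25): -5≡21 → V
W(22)−L(11): 11 → L
B(1)−C(2): -1≡25 → Z
C(2)−A(0): 2 → C
H(7)−Z(25): -18≡8 → I
E(4)−L(11): -7≡19 → T
C(2)−C(2): 0 → A
B(1)−A(0): 1 → B

BNTVLZCITAB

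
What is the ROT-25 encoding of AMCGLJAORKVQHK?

A(0): 0+25=25 → Z
M(12): 12+25=37≡11 → L
C(2): 2+25=27≡1 → B
G(6): 6+25=31≡5 → F
L(11): 11+25=36≡10 → K
J(9): 9+25=34≡8 → I
A(0): 0+25=25 → Z
O(14): 14+25=39≡13 → N
R(17): 17+25=42≡16 → Q
K(10): 10+25=35≡9 → J
V(21): 21+25=46≡20 → U
Q(16): 16+25=41≡15 → P
H(7): 7+25=32≡6 → G
K(10): 10+25=35≡9 → J

ZLBFKIZNQJUPGJ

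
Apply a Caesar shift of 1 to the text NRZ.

N(13): 13+1=14 → O
R(17): 17+1=18 → S
Z(25): 25+1=26≡0 → A

OSA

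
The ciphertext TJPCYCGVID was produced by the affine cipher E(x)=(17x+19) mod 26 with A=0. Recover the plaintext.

The inverse of 17 mod 26 is 23, since 17·23=391≡1. Apply D(y)=23·(y−19) mod 26:
T(19): 23·(19−19)=0 → A
J(9): 23·(9−19)=-230≡4 → E
P(15): 23·(15−19)=-92≡12 → M
C(2): 23·(2−19)=-391≡25 → Z
Y(24): 23·(24−19)=115≡11 → L
C(2): 23·(2−19)=-391≡25 → Z
G(6): 23·(6−19)=-299≡13 → N
V(21): 23·(21−19)=46≡20 → U
I(8): 23·(8−19)=-253≡7 → H
D(3): 23·(3−19)=-368≡22 → W

AEMZLZNUHW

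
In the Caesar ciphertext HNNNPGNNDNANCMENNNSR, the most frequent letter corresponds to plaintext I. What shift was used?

The most frequent ciphertext letter is N (appears 10 times).
N is position 13; I is position 8.
Shift = 5.

5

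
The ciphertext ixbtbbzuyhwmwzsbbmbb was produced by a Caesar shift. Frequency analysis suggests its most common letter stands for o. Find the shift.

13

The most frequent ciphertext letter is b (appears 7 times).
b is position 1; o is position 14.
Shift = -13≡13.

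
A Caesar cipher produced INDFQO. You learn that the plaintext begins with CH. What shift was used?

From the crib: I(8)−C(2)=6, so the shift is 6.

6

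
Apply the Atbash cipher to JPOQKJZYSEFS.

QKLJPQABHVUH

J(9) → Q(16)
P(15) → K(10)
O(14) → L(11)
Q(16) → J(9)
K(10) → P(15)
J(9) → Q(16)
Z(25) → A(0)
Y(24) → B(1)
S(18) → H(7)
E(4) → V(21)
F(5) → U(20)
S(18) → H(7)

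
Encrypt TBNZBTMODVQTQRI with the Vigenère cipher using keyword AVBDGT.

TWOCHMMJEYWMQMJ

Repeat the key across the message: AVBDGTAVBDGTAVB
T(19)+A(0): 19 → T
B(1)+V(21): 22 → W
N(13)+B(1): 14 → O
Z(25)+D(3): 28≡2 → C
B(1)+G(6): 7 → H
T(19)+T(19): 38≡12 → M
M(12)+A(0): 12 → M
O(14)+V(21): 35≡9 → J
D(3)+B(1): 4 → E
V(21)+D(3): 24 → Y
Q(16)+G(6): 22 → W
T(19)+T(19): 38≡12 → M
Q(16)+A(0): 16 → Q
R(17)+V(21): 38≡12 → M
I(8)+B(1): 9 → J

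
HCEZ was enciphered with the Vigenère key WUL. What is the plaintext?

Repeat the key across the ciphertext: WULW
H(7)−W(22): -15≡11 → L
C(2)−U(20): -18≡8 → I
E(4)−L(11): -7≡19 → T
Z(25)−W(22): 3 → D

LITD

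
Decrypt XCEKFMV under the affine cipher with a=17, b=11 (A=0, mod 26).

QBVDSXW

The inverse of 17 mod 26 is 23, since 17·23=391≡1. Apply D(y)=23·(y−11) mod 26:
X(23): 23·(23−11)=276≡16 → Q
C(2): 23·(2−11)=-207≡1 → B
E(4): 23·(4−11)=-161≡21 → V
K(10): 23·(10−11)=-23≡3 → D
F(5): 23·(5−11)=-138≡18 → S
M(12): 23·(12−11)=23 → X
V(21): 23·(21−11)=230≡22 → W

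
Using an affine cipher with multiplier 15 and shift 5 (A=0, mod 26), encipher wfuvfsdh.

xcticpyg

w(22): 15·22+5=335≡23 → x
f(5): 15·5+5=80≡2 → c
u(20): 15·20+5=305≡19 → t
v(21): 15·21+5=320≡8 → i
f(5): 15·5+5=80≡2 → c
s(18): 15·18+5=275≡15 → p
d(3): 15·3+5=50≡24 → y
h(7): 15·7+5=110≡6 → g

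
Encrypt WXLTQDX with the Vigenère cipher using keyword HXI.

Repeat the key across the message: HXIHXIH
W(22)+H(7): 29≡3 → D
X(23)+X(23): 46≡20 → U
L(11)+I(8): 19 → T
T(19)+H(7): 26≡0 → A
Q(16)+X(23): 39≡13 → N
D(3)+I(8): 11 → L
X(23)+H(7): 30≡4 → E

DUTANLE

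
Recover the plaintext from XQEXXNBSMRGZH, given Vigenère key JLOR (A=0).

OFQGOCNBDGSIY

Repeat the key across the ciphertext: JLORJLORJLORJ
X(23)−J(9): 14 → O
Q(16)−L(11): 5 → F
E(4)−O(14): -10≡16 → Q
X(23)−R(17): 6 → G
X(23)−J(9): 14 → O
N(13)−L(11): 2 → C
B(1)−O(14): -13≡13 → N
S(18)−R(17): 1 → B
M(12)−J(9): 3 → D
R(17)−L(11): 6 → G
G(6)−O(14): -8≡18 → S
Z(25)−R(17): 8 → I
H(7)−J(9): -2≡24 → Y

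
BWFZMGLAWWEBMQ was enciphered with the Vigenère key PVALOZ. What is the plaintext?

Repeat the key across the ciphertext: PVALOZPVALOZPV
B(1)−P(15): -14≡12 → M
W(22)−V(21): 1 → B
F(5)−A(0): 5 → F
Z(25)−L(11): 14 → O
M(12)−O(14): -2≡24 → Y
G(6)−Z(25): -19≡7 → H
L(11)−P(15): -4≡22 → W
A(0)−V(21): -21≡5 → F
W(22)−A(0): 22 → W
W(22)−L(11): 11 → L
E(4)−O(14): -10≡16 → Q
B(1)−Z(25): -24≡2 → C
M(12)−P(15): -3≡23 → X
Q(16)−V(21): -5≡21 → V

MBFOYHWFWLQCXV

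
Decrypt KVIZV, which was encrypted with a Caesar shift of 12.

YJWNJ

K(10): 10−12=-2≡24 → Y
V(21): 21−12=9 → J
I(8): 8−12=-4≡22 → W
Z(25): 25−12=13 → N
V(21): 21−12=9 → J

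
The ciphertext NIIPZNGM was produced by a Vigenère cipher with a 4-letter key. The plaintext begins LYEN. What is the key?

CKEC

Subtract each crib letter from the matching ciphertext letter (mod 26):
N(13)−L(11)=2 → C
I(8)−Y(24)=-16≡10 → K
I(8)−E(4)=4 → E
P(15)−N(13)=2 → C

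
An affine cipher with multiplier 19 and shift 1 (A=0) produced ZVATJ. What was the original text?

EMPQK

The inverse of 19 mod 26 is 11, since 19·11=209≡1. Apply D(y)=11·(y−1) mod 26:
Z(25): 11·(25−1)=264≡4 → E
V(21): 11·(21−1)=220≡12 → M
A(0): 11·(0−1)=-11≡15 → P
T(19): 11·(19−1)=198≡16 → Q
J(9): 11·(9−1)=88≡10 → K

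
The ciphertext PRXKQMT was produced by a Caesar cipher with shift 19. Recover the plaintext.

WYERXTA

P(15): 15−19=-4≡22 → W
R(17): 17−19=-2≡24 → Y
X(23): 23−19=4 → E
K(10): 10−19=-9≡17 → R
Q(16): 16−19=-3≡23 → X
M(12): 12−19=-7≡19 → T
T(19): 19−19=0 → A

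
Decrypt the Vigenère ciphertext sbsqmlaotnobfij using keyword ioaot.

Repeat the key across the ciphertext: ioaotioaotioaot
s(18)−i(8): 10 → k
b(1)−o(14): -13≡13 → n
s(18)−a(0): 18 → s
q(16)−o(14): 2 → c
m(12)−t(19): -7≡19 → t
l(11)−i(8): 3 → d
a(0)−o(14): -14≡12 → m
o(14)−a(0): 14 → o
t(19)−o(14): 5 → f
n(13)−t(19): -6≡20 → u
o(14)−i(8): 6 → g
b(1)−o(14): -13≡13 → n
f(5)−a(0): 5 → f
i(8)−o(14): -6≡20 → u
j(9)−t(19): -10≡16 → q

knsctdmofugnfuq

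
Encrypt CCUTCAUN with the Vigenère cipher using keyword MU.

OWGNOUGH

Repeat the key across the message: MUMUMUMU
C(2)+M(12): 14 → O
C(2)+U(20): 22 → W
U(20)+M(12): 32≡6 → G
T(19)+U(20): 39≡13 → N
C(2)+M(12): 14 → O
A(0)+U(20): 20 → U
U(20)+M(12): 32≡6 → G
N(13)+U(20): 33≡7 → H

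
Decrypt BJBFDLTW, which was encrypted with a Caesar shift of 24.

DLDHFNVY

B(1): 1−24=-23≡3 → D
J(9): 9−24=-15≡11 → L
B(1): 1−24=-23≡3 → D
F(5): 5−24=-19≡7 → H
D(3): 3−24=-21≡5 → F
L(11): 11−24=-13≡13 → N
T(19): 19−24=-5≡21 → V
W(22): 22−24=-2≡24 → Y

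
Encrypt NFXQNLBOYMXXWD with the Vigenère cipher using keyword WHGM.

Repeat the key across the message: WHGMWHGMWHGMWH
N(13)+W(22): 35≡9 → J
F(5)+H(7): 12 → M
X(23)+G(6): 29≡3 → D
Q(16)+M(12): 28≡2 → C
N(13)+W(22): 35≡9 → J
L(11)+H(7): 18 → S
B(1)+G(6): 7 → H
O(14)+M(12): 26≡0 → A
Y(24)+W(22): 46≡20 → U
M(12)+H(7): 19 → T
X(23)+G(6): 29≡3 → D
X(23)+M(12): 35≡9 → J
W(22)+W(22): 44≡18 → S
D(3)+H(7): 10 → K

JMDCJSHAUTDJSK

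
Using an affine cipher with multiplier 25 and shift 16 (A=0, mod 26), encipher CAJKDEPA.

C(2): 25·2+16=66≡14 → O
A(0): 25·0+16=16 → Q
J(9): 25·9+16=241≡7 → H
K(10): 25·10+16=266≡6 → G
D(3): 25·3+16=91≡13 → N
E(4): 25·4+16=116≡12 → M
P(15): 25·15+16=391≡1 → B
A(0): 25·0+16=16 → Q

OQHGNMBQ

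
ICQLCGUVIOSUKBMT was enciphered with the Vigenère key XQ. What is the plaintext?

Repeat the key across the ciphertext: XQXQXQXQXQXQXQXQ
I(8)−X(23): -15≡11 → L
C(2)−Q(16): -14≡12 → M
Q(16)−X(23): -7≡19 → T
L(11)−Q(16): -5≡21 → V
C(2)−X(23): -21≡5 → F
G(6)−Q(16): -10≡16 → Q
U(20)−X(23): -3≡23 → X
V(21)−Q(16): 5 → F
I(8)−X(23): -15≡11 → L
O(14)−Q(16): -2≡24 → Y
S(18)−X(23): -5≡21 → V
U(20)−Q(16): 4 → E
K(10)−X(23): -13≡13 → N
B(1)−Q(16): -15≡11 → L
M(12)−X(23): -11≡15 → P
T(19)−Q(16): 3 → D

LMTVFQXFLYVENLPD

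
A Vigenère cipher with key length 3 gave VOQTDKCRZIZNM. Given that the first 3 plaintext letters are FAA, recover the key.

Subtract each crib letter from the matching ciphertext letter (mod 26):
V(21)−F(5)=16 → Q
O(14)−A(0)=14 → O
Q(16)−A(0)=16 → Q

QOQ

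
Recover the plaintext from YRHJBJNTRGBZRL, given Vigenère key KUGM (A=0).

OXBXRPHHHMVNHR

Repeat the key across the ciphertext: KUGMKUGMKUGMKU
Y(24)−K(10): 14 → O
R(17)−U(20): -3≡23 → X
H(7)−G(6): 1 → B
J(9)−M(12): -3≡23 → X
B(1)−K(10): -9≡17 → R
J(9)−U(20): -11≡15 → P
N(13)−G(6): 7 → H
T(19)−M(12): 7 → H
R(17)−K(10): 7 → H
G(6)−U(20): -14≡12 → M
B(1)−G(6): -5≡21 → V
Z(25)−M(12): 13 → N
R(17)−K(10): 7 → H
L(11)−U(20): -9≡17 → R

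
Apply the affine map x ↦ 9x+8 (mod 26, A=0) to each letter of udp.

gjn

u(20): 9·20+8=188≡6 → g
d(3): 9·3+8=35≡9 → j
p(15): 9·15+8=143≡13 → n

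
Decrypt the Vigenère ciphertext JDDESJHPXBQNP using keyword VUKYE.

Repeat the key across the ciphertext: VUKYEVUKYEVUK
J(9)−V(21): -12≡14 → O
D(3)−U(20): -17≡9 → J
D(3)−K(10): -7≡19 → T
E(4)−Y(24): -20≡6 → G
S(18)−E(4): 14 → O
J(9)−V(21): -12≡14 → O
H(7)−U(20): -13≡13 → N
P(15)−K(10): 5 → F
X(23)−Y(24): -1≡25 → Z
B(1)−E(4): -3≡23 → X
Q(16)−V(21): -5≡21 → V
N(13)−U(20): -7≡19 → T
P(15)−K(10): 5 → F

OJTGOONFZXVTF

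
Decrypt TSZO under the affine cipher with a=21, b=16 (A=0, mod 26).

The inverse of 21 mod 26 is 5, since 21·5=105≡1. Apply D(y)=5·(y−16) mod 26:
T(19): 5·(19−16)=15 → P
S(18): 5·(18−16)=10 → K
Z(25): 5·(25−16)=45≡19 → T
O(14): 5·(14−16)=-10≡16 → Q

PKTQ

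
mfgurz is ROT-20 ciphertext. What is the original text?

slmaxf

m(12): 12−20=-8≡18 → s
f(5): 5−20=-15≡11 → l
g(6): 6−20=-14≡12 → m
u(20): 20−20=0 → a
r(17): 17−20=-3≡23 → x
z(25): 25−20=5 → f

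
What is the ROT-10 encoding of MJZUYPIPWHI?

WTJEIZSZGRS

M(12): 12+10=22 → W
J(9): 9+10=19 → T
Z(25): 25+10=35≡9 → J
U(20): 20+10=30≡4 → E
Y(24): 24+10=34≡8 → I
P(15): 15+10=25 → Z
I(8): 8+10=18 → S
P(15): 15+10=25 → Z
W(22): 22+10=32≡6 → G
H(7): 7+10=17 → R
I(8): 8+10=18 → S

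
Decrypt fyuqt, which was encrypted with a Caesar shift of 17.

ohdzc

f(5): 5−17=-12≡14 → o
y(24): 24−17=7 → h
u(20): 20−17=3 → d
q(16): 16−17=-1≡25 → z
t(19): 19−17=2 → c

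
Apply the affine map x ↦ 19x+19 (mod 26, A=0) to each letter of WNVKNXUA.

W(22): 19·22+19=437≡21 → V
N(13): 19·13+19=266≡6 → G
V(21): 19·21+19=418≡2 → C
K(10): 19·10+19=209≡1 → B
N(13): 19·13+19=266≡6 → G
X(23): 19·23+19=456≡14 → O
U(20): 19·20+19=399≡9 → J
A(0): 19·0+19=19 → T

VGCBGOJT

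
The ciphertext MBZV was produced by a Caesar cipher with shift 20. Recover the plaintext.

M(12): 12−20=-8≡18 → S
B(1): 1−20=-19≡7 → H
Z(25): 25−20=5 → F
V(21): 21−20=1 → B

SHFB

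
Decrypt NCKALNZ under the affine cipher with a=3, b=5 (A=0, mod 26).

The inverse of 3 mod 26 is 9, since 3·9=27≡1. Apply D(y)=9·(y−5) mod 26:
N(13): 9·(13−5)=72≡20 → U
C(2): 9·(2−5)=-27≡25 → Z
K(10): 9·(10−5)=45≡19 → T
A(0): 9·(0−5)=-45≡7 → H
L(11): 9·(11−5)=54≡2 → C
N(13): 9·(13−5)=72≡20 → U
Z(25): 9·(25−5)=180≡24 → Y

UZTHCUY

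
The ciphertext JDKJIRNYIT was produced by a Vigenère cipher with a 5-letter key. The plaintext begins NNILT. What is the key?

Subtract each crib letter from the matching ciphertext letter (mod 26):
J(9)−N(13)=-4≡22 → W
D(3)−N(13)=-10≡16 → Q
K(10)−I(8)=2 → C
J(9)−L(11)=-2≡24 → Y
I(8)−T(19)=-11≡15 → P

WQCYP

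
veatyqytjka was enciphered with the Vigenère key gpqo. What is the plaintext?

ppkfsbifdvk

Repeat the key across the ciphertext: gpqogpqogpq
v(21)−g(6): 15 → p
e(4)−p(15): -11≡15 → p
a(0)−q(16): -16≡10 → k
t(19)−o(14): 5 → f
y(24)−g(6): 18 → s
q(16)−p(15): 1 → b
y(24)−q(16): 8 → i
t(19)−o(14): 5 → f
j(9)−g(6): 3 → d
k(10)−p(15): -5≡21 → v
a(0)−q(16): -16≡10 → k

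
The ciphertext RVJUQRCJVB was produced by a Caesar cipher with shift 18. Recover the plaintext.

ZDRCYZKRDJ

R(17): 17−18=-1≡25 → Z
V(21): 21−18=3 → D
J(9): 9−18=-9≡17 → R
U(20): 20−18=2 → C
Q(16): 16−18=-2≡24 → Y
R(17): 17−18=-1≡25 → Z
C(2): 2−18=-16≡10 → K
J(9): 9−18=-9≡17 → R
V(21): 21−18=3 → D
B(1): 1−18=-17≡9 → J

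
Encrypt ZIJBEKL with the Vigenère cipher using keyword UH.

Repeat the key across the message: UHUHUHU
Z(25)+U(20): 45≡19 → T
I(8)+H(7): 15 → P
J(9)+U(20): 29≡3 → D
B(1)+H(7): 8 → I
E(4)+U(20): 24 → Y
K(10)+H(7): 17 → R
L(11)+U(20): 31≡5 → F

TPDIYRF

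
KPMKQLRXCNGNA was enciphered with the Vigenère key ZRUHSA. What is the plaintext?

Repeat the key across the ciphertext: ZRUHSAZRUHSAZ
K(10)−Z(25): -15≡11 → L
P(15)−R(17): -2≡24 → Y
M(12)−U(20): -8≡18 → S
K(10)−H(7): 3 → D
Q(16)−S(18): -2≡24 → Y
L(11)−A(0): 11 → L
R(17)−Z(25): -8≡18 → S
X(23)−R(17): 6 → G
C(2)−U(20): -18≡8 → I
N(13)−H(7): 6 → G
G(6)−S(18): -12≡14 → O
N(13)−A(0): 13 → N
A(0)−Z(25): -25≡1 → B

LYSDYLSGIGONB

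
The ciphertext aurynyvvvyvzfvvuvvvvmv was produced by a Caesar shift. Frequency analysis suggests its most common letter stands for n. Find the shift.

The most frequent ciphertext letter is v (appears 11 times).
v is position 21; n is position 13.
Shift = 8.

8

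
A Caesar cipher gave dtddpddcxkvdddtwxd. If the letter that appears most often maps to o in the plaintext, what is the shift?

15

The most frequent ciphertext letter is d (appears 9 times).
d is position 3; o is position 14.
Shift = -11≡15.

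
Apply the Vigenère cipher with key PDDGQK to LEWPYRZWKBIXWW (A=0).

Repeat the key across the message: PDDGQKPDDGQKPD
L(11)+P(15): 26≡0 → A
E(4)+D(3): 7 → H
W(22)+D(3): 25 → Z
P(15)+G(6): 21 → V
Y(24)+Q(16): 40≡14 → O
R(17)+K(10): 27≡1 → B
Z(25)+P(15): 40≡14 → O
W(22)+D(3): 25 → Z
K(10)+D(3): 13 → N
B(1)+G(6): 7 → H
I(8)+Q(16): 24 → Y
X(23)+K(10): 33≡7 → H
W(22)+P(15): 37≡11 → L
W(22)+D(3): 25 → Z

AHZVOBOZNHYHLZ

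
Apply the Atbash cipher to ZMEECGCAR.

Z(25) → A(0)
M(12) → N(13)
E(4) → V(21)
E(4) → V(21)
C(2) → X(23)
G(6) → T(19)
C(2) → X(23)
A(0) → Z(25)
R(17) → I(8)

ANVVXTXZI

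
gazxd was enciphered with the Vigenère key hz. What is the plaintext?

zbsyw

Repeat the key across the ciphertext: hzhzh
g(6)−h(7): -1≡25 → z
a(0)−z(25): -25≡1 → b
z(25)−h(7): 18 → s
x(23)−z(25): -2≡24 → y
d(3)−h(7): -4≡22 → w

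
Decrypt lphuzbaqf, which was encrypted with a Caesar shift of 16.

l(11): 11−16=-5≡21 → v
p(15): 15−16=-1≡25 → z
h(7): 7−16=-9≡17 → r
u(20): 20−16=4 → e
z(25): 25−16=9 → j
b(1): 1−16=-15≡11 → l
a(0): 0−16=-16≡10 → k
q(16): 16−16=0 → a
f(5): 5−16=-11≡15 → p

vzrejlkap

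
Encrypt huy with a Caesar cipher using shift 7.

h(7): 7+7=14 → o
u(20): 20+7=27≡1 → b
y(24): 24+7=31≡5 → f

obf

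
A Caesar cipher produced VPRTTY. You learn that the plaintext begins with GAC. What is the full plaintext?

From the crib: V(21)−G(6)=15, so the shift is 15.
Subtract 15 from each ciphertext letter:
V(21): 21−15=6 → G
P(15): 15−15=0 → A
R(17): 17−15=2 → C
T(19): 19−15=4 → E
T(19): 19−15=4 → E
Y(24): 24−15=9 → J

GACEEJ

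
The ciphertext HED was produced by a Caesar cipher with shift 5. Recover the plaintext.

CZY

H(7): 7−5=2 → C
E(4): 4−5=-1≡25 → Z
D(3): 3−5=-2≡24 → Y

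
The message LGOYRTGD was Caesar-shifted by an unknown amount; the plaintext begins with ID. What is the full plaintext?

From the crib: L(11)−I(8)=3, so the shift is 3.
Subtract 3 from each ciphertext letter:
L(11): 11−3=8 → I
G(6): 6−3=3 → D
O(14): 14−3=11 → L
Y(24): 24−3=21 → V
R(17): 17−3=14 → O
T(19): 19−3=16 → Q
G(6): 6−3=3 → D
D(3): 3−3=0 → A

IDLVOQDA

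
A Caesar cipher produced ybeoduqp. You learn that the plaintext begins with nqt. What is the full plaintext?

nqtdsjfe

From the crib: y(24)−n(13)=11, so the shift is 11.
Subtract 11 from each ciphertext letter:
y(24): 24−11=13 → n
b(1): 1−11=-10≡16 → q
e(4): 4−11=-7≡19 → t
o(14): 14−11=3 → d
d(3): 3−11=-8≡18 → s
u(20): 20−11=9 → j
q(16): 16−11=5 → f
p(15): 15−11=4 → e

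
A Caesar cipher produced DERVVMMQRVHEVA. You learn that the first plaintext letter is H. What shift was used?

From the crib: D(3)−H(7)=-4≡22, so the shift is 22.

22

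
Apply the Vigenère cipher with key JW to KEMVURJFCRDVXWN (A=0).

TAVRDNSBLNMRGSW

Repeat the key across the message: JWJWJWJWJWJWJWJ
K(10)+J(9): 19 → T
E(4)+W(22): 26≡0 → A
M(12)+J(9): 21 → V
V(21)+W(22): 43≡17 → R
U(20)+J(9): 29≡3 → D
R(17)+W(22): 39≡13 → N
J(9)+J(9): 18 → S
F(5)+W(22): 27≡1 → B
C(2)+J(9): 11 → L
R(17)+W(22): 39≡13 → N
D(3)+J(9): 12 → M
V(21)+W(22): 43≡17 → R
X(23)+J(9): 32≡6 → G
W(22)+W(22): 44≡18 → S
N(13)+J(9): 22 → W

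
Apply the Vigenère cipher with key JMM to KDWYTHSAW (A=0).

TPIHFTBMI

Repeat the key across the message: JMMJMMJMM
K(10)+J(9): 19 → T
D(3)+M(12): 15 → P
W(22)+M(12): 34≡8 → I
Y(24)+J(9): 33≡7 → H
T(19)+M(12): 31≡5 → F
H(7)+M(12): 19 → T
S(18)+J(9): 27≡1 → B
A(0)+M(12): 12 → M
W(22)+M(12): 34≡8 → I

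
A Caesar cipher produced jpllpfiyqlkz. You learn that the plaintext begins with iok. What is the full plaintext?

iokkoehxpkjy

From the crib: j(9)−i(8)=1, so the shift is 1.
Subtract 1 from each ciphertext letter:
j(9): 9−1=8 → i
p(15): 15−1=14 → o
l(11): 11−1=10 → k
l(11): 11−1=10 → k
p(15): 15−1=14 → o
f(5): 5−1=4 → e
i(8): 8−1=7 → h
y(24): 24−1=23 → x
q(16): 16−1=15 → p
l(11): 11−1=10 → k
k(10): 10−1=9 → j
z(25): 25−1=24 → y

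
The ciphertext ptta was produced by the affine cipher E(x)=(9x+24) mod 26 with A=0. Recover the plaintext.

The inverse of 9 mod 26 is 3, since 9·3=27≡1. Apply D(y)=3·(y−24) mod 26:
p(15): 3·(15−24)=-27≡25 → z
t(19): 3·(19−24)=-15≡11 → l
t(19): 3·(19−24)=-15≡11 → l
a(0): 3·(0−24)=-72≡6 → g

zllg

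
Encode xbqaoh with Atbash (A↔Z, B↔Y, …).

x(23) → c(2)
b(1) → y(24)
q(16) → j(9)
a(0) → z(25)
o(14) → l(11)
h(7) → s(18)

cyjzls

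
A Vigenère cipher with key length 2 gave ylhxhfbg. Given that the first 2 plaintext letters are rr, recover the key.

hu

Subtract each crib letter from the matching ciphertext letter (mod 26):
y(24)−r(17)=7 → h
l(11)−r(17)=-6≡20 → u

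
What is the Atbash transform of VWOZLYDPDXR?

V(21) → E(4)
W(22) → D(3)
O(14) → L(11)
Z(25) → A(0)
L(11) → O(14)
Y(24) → B(1)
D(3) → W(22)
P(15) → K(10)
D(3) → W(22)
X(23) → C(2)
R(17) → I(8)

EDLAOBWKWCI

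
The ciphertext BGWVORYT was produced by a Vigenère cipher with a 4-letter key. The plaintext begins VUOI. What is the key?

Subtract each crib letter from the matching ciphertext letter (mod 26):
B(1)−V(21)=-20≡6 → G
G(6)−U(20)=-14≡12 → M
W(22)−O(14)=8 → I
V(21)−I(8)=13 → N

GMIN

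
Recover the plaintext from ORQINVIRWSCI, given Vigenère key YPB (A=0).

Repeat the key across the ciphertext: YPBYPBYPBYPB
O(14)−Y(24): -10≡16 → Q
R(17)−P(15): 2 → C
Q(16)−B(1): 15 → P
I(8)−Y(24): -16≡10 → K
N(13)−P(15): -2≡24 → Y
V(21)−B(1): 20 → U
I(8)−Y(24): -16≡10 → K
R(17)−P(15): 2 → C
W(22)−B(1): 21 → V
S(18)−Y(24): -6≡20 → U
C(2)−P(15): -13≡13 → N
I(8)−B(1): 7 → H

QCPKYUKCVUNH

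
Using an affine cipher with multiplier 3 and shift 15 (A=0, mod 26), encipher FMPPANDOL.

F(5): 3·5+15=30≡4 → E
M(12): 3·12+15=51≡25 → Z
P(15): 3·15+15=60≡8 → I
P(15): 3·15+15=60≡8 → I
A(0): 3·0+15=15 → P
N(13): 3·13+15=54≡2 → C
D(3): 3·3+15=24 → Y
O(14): 3·14+15=57≡5 → F
L(11): 3·11+15=48≡22 → W

EZIIPCYFW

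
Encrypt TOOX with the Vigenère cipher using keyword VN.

OBJK

Repeat the key across the message: VNVN
T(19)+V(21): 40≡14 → O
O(14)+N(13): 27≡1 → B
O(14)+V(21): 35≡9 → J
X(23)+N(13): 36≡10 → K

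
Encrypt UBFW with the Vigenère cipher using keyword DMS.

XNXZ

Repeat the key across the message: DMSD
U(20)+D(3): 23 → X
B(1)+M(12): 13 → N
F(5)+S(18): 23 → X
W(22)+D(3): 25 → Z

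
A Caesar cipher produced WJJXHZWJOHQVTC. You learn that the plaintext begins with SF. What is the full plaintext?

From the crib: W(22)−S(18)=4, so the shift is 4.
Subtract 4 from each ciphertext letter:
W(22): 22−4=18 → S
J(9): 9−4=5 → F
J(9): 9−4=5 → F
X(23): 23−4=19 → T
H(7): 7−4=3 → D
Z(25): 25−4=21 → V
W(22): 22−4=18 → S
J(9): 9−4=5 → F
O(14): 14−4=10 → K
H(7): 7−4=3 → D
Q(16): 16−4=12 → M
V(21): 21−4=17 → R
T(19): 19−4=15 → P
C(2): 2−4=-2≡24 → Y

SFFTDVSFKDMRPY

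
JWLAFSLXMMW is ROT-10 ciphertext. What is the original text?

ZMBQVIBNCCM

J(9): 9−10=-1≡25 → Z
W(22): 22−10=12 → M
L(11): 11−10=1 → B
A(0): 0−10=-10≡16 → Q
F(5): 5−10=-5≡21 → V
S(18): 18−10=8 → I
L(11): 11−10=1 → B
X(23): 23−10=13 → N
M(12): 12−10=2 → C
M(12): 12−10=2 → C
W(22): 22−10=12 → M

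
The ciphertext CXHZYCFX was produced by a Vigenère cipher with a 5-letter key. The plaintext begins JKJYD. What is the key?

Subtract each crib letter from the matching ciphertext letter (mod 26):
C(2)−J(9)=-7≡19 → T
X(23)−K(10)=13 → N
H(7)−J(9)=-2≡24 → Y
Z(25)−Y(24)=1 → B
Y(24)−D(3)=21 → V

TNYBV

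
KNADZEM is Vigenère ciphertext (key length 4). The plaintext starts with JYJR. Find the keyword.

BPRM

Subtract each crib letter from the matching ciphertext letter (mod 26):
K(10)−J(9)=1 → B
N(13)−Y(24)=-11≡15 → P
A(0)−J(9)=-9≡17 → R
D(3)−R(17)=-14≡12 → M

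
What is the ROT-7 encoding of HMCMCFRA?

OTJTJMYH

H(7): 7+7=14 → O
M(12): 12+7=19 → T
C(2): 2+7=9 → J
M(12): 12+7=19 → T
C(2): 2+7=9 → J
F(5): 5+7=12 → M
R(17): 17+7=24 → Y
A(0): 0+7=7 → H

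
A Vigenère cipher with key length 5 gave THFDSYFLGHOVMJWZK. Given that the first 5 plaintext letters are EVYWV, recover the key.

Subtract each crib letter from the matching ciphertext letter (mod 26):
T(19)−E(4)=15 → P
H(7)−V(21)=-14≡12 → M
F(5)−Y(24)=-19≡7 → H
D(3)−W(22)=-19≡7 → H
S(18)−V(21)=-3≡23 → X

PMHHX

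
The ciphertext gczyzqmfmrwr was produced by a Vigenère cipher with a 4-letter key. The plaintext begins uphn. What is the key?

mnsl

Subtract each crib letter from the matching ciphertext letter (mod 26):
g(6)−u(20)=-14≡12 → m
c(2)−p(15)=-13≡13 → n
z(25)−h(7)=18 → s
y(24)−n(13)=11 → l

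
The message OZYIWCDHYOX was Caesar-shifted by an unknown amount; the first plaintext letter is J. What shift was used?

5

From the crib: O(14)−J(9)=5, so the shift is 5.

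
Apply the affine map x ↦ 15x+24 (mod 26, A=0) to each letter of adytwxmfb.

yruxqfwvn

a(0): 15·0+24=24 → y
d(3): 15·3+24=69≡17 → r
y(24): 15·24+24=384≡20 → u
t(19): 15·19+24=309≡23 → x
w(22): 15·22+24=354≡16 → q
x(23): 15·23+24=369≡5 → f
m(12): 15·12+24=204≡22 → w
f(5): 15·5+24=99≡21 → v
b(1): 15·1+24=39≡13 → n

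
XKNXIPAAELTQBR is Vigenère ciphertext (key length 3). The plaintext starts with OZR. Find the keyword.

Subtract each crib letter from the matching ciphertext letter (mod 26):
X(23)−O(14)=9 → J
K(10)−Z(25)=-15≡11 → L
N(13)−R(17)=-4≡22 → W

JLW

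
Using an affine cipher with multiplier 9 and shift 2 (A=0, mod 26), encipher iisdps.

wwidhi

i(8): 9·8+2=74≡22 → w
i(8): 9·8+2=74≡22 → w
s(18): 9·18+2=164≡8 → i
d(3): 9·3+2=29≡3 → d
p(15): 9·15+2=137≡7 → h
s(18): 9·18+2=164≡8 → i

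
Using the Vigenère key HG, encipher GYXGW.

Repeat the key across the message: HGHGH
G(6)+H(7): 13 → N
Y(24)+G(6): 30≡4 → E
X(23)+H(7): 30≡4 → E
G(6)+G(6): 12 → M
W(22)+H(7): 29≡3 → D

NEEMD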